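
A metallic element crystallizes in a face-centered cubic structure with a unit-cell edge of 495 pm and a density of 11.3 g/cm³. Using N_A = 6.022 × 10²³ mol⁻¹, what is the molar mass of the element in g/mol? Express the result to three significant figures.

206 g/mol

An FCC cell has Z = 4 atoms; a = 4.950 × 10^-8 cm.
M = ρ·N_A·a³/Z = 11.3 × 6.022 × 10²³ × 1.213 × 10^-22 / 4 = 206 g/mol.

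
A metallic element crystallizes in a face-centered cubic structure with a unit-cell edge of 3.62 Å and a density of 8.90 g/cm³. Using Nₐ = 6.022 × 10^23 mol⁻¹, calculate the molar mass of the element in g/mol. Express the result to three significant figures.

63.6 g/mol

An FCC cell has Z = 4 atoms; a = 3.620 × 10^-8 cm.
M = ρ·N_A·a³/Z = 8.90 × 6.022 × 10²³ × 4.744 × 10^-23 / 4 = 63.6 g/mol.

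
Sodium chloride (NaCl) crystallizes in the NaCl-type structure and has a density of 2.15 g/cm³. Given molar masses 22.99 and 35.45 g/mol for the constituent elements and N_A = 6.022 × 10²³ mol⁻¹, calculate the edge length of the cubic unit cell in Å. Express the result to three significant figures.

M(NaCl) = 58.44 g/mol; Z = 4 formula units per cell.
a³ = Z·M/(N_A·ρ) = 4 × 58.44 / (6.022 × 10²³ × 2.15) = 1.805 × 10^-22 cm³, so a = 5.652 × 10^-8 cm = 5.65 Å.

5.65 Å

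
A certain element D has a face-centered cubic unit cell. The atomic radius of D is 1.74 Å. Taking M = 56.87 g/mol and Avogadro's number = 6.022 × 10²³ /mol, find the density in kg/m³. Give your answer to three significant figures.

In an FCC lattice, atoms touch along the face diagonal, so √2·a = 4r, giving a = 4.921 Å = 4.921 × 10^-8 cm.
With Z = 4, ρ = Z·M/(N_A·a³) = 4 × 56.87 / (6.022 × 10²³ × 1.192 × 10^-22) = 3.169 g/cm³ = 3170 kg/m³.

3170 kg/m³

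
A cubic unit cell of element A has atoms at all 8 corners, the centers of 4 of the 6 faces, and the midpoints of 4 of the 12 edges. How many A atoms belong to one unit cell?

Corner atoms are shared by 8 cells (1/8 each), face atoms by 2 (1/2 each), edge atoms by 4 (1/4 each).
Net atoms = 8 × 1/8 + 4 × 1/2 + 4 × 1/4 = 1 + 2 + 1 = 4.

4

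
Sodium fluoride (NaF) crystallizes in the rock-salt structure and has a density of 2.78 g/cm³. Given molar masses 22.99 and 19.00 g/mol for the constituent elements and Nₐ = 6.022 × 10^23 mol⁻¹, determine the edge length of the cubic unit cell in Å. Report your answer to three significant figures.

4.65 Å

M(NaF) = 41.99 g/mol; Z = 4 formula units per cell.
a³ = Z·M/(N_A·ρ) = 4 × 41.99 / (6.022 × 10²³ × 2.78) = 1.003 × 10^-22 cm³, so a = 4.647 × 10^-8 cm = 4.65 Å.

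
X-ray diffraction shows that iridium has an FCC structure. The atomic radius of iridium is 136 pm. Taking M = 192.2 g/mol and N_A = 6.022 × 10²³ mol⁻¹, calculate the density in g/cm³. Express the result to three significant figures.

22.4 g/cm³

In an FCC lattice, atoms touch along the face diagonal, so √2·a = 4r, giving a = 384.7 pm = 3.847 × 10^-8 cm.
With Z = 4, ρ = Z·M/(N_A·a³) = 4 × 192.2 / (6.022 × 10²³ × 5.692 × 10^-23) = 22.43 g/cm³.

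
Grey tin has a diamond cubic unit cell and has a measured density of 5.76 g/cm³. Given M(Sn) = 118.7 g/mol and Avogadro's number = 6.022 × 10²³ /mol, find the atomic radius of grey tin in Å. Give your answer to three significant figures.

For a diamond cubic cell (Z = 8), a³ = Z·M/(N_A·ρ) = 8 × 118.7 / (6.022 × 10²³ × 5.760) = 2.738 × 10^-22 cm³, so a = 6.493 × 10^-8 cm = 6.493 Å.
Nearest neighbors lie along the body diagonal with √3·a = 8r, so r = 0.2165 × a = 1.41 Å.

1.41 Å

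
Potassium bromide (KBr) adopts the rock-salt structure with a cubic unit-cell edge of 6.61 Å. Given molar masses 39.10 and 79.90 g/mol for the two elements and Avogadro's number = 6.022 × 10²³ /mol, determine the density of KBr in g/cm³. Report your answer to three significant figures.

The rock-salt structure contains Z = 4 formula units per cell; M(KBr) = 39.10 + 79.90 = 119.0 g/mol.
a³ = (6.610 × 10^-8 cm)³ = 2.888 × 10^-22 cm³.
ρ = 4 × 119.0 / (6.022 × 10²³ × 2.888 × 10^-22) = 2.737 g/cm³.

2.74 g/cm³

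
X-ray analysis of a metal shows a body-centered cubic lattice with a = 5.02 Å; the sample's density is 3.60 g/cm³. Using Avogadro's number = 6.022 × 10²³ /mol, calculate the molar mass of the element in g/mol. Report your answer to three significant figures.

137 g/mol

A BCC cell has Z = 2 atoms; a = 5.020 × 10^-8 cm.
M = ρ·N_A·a³/Z = 3.60 × 6.022 × 10²³ × 1.265 × 10^-22 / 2 = 137 g/mol.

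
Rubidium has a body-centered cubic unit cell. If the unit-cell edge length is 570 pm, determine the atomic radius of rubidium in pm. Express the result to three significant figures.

247 pm

In a BCC lattice, atoms touch along the body diagonal, so √3·a = 4r.
r = √3·a/4 = 1.7321 × 570 / 4 = 247 pm.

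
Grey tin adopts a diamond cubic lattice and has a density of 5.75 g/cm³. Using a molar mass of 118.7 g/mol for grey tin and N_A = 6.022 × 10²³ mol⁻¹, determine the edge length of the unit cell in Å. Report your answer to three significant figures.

With Z = 8 atoms per diamond cubic cell, a³ = Z·M/(N_A·ρ) = 8 × 118.7 / (6.022 × 10²³ × 5.750 g/cm³) = 2.742 × 10^-22 cm³.
a = (2.742 × 10^-22)^(1/3) = 6.497 × 10^-8 cm = 6.50 Å.

6.50 Å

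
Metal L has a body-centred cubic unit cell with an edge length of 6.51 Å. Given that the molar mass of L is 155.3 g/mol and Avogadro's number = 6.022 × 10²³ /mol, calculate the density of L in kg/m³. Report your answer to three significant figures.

A BCC unit cell contains Z = 2 atoms.
Cell volume: a³ = (6.51 Å)³ = (6.510 × 10^-8 cm)³ = 2.759 × 10^-22 cm³.
ρ = Z·M/(N_A·a³) = 2 × 155.3 / (6.022 × 10²³ × 2.759 × 10^-22) = 1.869 g/cm³ = 1870 kg/m³.

1870 kg/m³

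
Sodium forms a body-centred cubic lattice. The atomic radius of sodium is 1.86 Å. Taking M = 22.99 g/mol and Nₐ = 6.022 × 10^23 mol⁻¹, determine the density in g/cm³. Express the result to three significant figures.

In a BCC lattice, atoms touch along the body diagonal, so √3·a = 4r, giving a = 4.295 Å = 4.295 × 10^-8 cm.
With Z = 2, ρ = Z·M/(N_A·a³) = 2 × 22.99 / (6.022 × 10²³ × 7.926 × 10^-23) = 0.9634 g/cm³.

0.963 g/cm³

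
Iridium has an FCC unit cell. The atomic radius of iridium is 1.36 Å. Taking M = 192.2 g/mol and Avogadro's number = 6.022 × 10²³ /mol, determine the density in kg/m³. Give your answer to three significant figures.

In an FCC lattice, atoms touch along the face diagonal, so √2·a = 4r, giving a = 3.847 Å = 3.847 × 10^-8 cm.
With Z = 4, ρ = Z·M/(N_A·a³) = 4 × 192.2 / (6.022 × 10²³ × 5.692 × 10^-23) = 22.43 g/cm³ = 22400 kg/m³.

22400 kg/m³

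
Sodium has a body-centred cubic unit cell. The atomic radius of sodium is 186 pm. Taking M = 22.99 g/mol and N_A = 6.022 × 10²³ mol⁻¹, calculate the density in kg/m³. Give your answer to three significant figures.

963 kg/m³

In a BCC lattice, atoms touch along the body diagonal, so √3·a = 4r, giving a = 429.5 pm = 4.295 × 10^-8 cm.
With Z = 2, ρ = Z·M/(N_A·a³) = 2 × 22.99 / (6.022 × 10²³ × 7.926 × 10^-23) = 0.9634 g/cm³ = 963 kg/m³.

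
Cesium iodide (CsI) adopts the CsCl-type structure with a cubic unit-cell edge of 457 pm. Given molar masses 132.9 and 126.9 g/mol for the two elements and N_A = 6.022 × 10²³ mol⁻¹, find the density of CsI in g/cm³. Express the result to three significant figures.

4.52 g/cm³

The CsCl-type structure contains Z = 1 formula unit per cell; M(CsI) = 132.9 + 126.9 = 259.8 g/mol.
a³ = (4.570 × 10^-8 cm)³ = 9.544 × 10^-23 cm³.
ρ = 1 × 259.8 / (6.022 × 10²³ × 9.544 × 10^-23) = 4.520 g/cm³.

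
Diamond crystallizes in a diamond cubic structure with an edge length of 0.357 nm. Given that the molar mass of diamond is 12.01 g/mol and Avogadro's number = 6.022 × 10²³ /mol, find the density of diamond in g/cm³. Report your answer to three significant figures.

3.51 g/cm³

A diamond cubic unit cell contains Z = 8 atoms.
Cell volume: a³ = (0.357 nm)³ = (3.570 × 10^-8 cm)³ = 4.550 × 10^-23 cm³.
ρ = Z·M/(N_A·a³) = 8 × 12.01 / (6.022 × 10²³ × 4.550 × 10^-23) = 3.507 g/cm³.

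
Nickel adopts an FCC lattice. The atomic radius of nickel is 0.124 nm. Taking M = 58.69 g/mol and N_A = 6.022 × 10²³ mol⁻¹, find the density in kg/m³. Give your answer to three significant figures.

9040 kg/m³

In an FCC lattice, atoms touch along the face diagonal, so √2·a = 4r, giving a = 0.3507 nm = 3.507 × 10^-8 cm.
With Z = 4, ρ = Z·M/(N_A·a³) = 4 × 58.69 / (6.022 × 10²³ × 4.314 × 10^-23) = 9.036 g/cm³ = 9040 kg/m³.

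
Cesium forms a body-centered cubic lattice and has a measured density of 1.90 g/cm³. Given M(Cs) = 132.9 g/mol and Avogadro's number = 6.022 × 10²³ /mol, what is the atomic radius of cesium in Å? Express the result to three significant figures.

2.66 Å

For a BCC cell (Z = 2), a³ = Z·M/(N_A·ρ) = 2 × 132.9 / (6.022 × 10²³ × 1.900) = 2.323 × 10^-22 cm³, so a = 6.147 × 10^-8 cm = 6.147 Å.
Atoms touch along the body diagonal, so √3·a = 4r, so r = 0.4330 × a = 2.66 Å.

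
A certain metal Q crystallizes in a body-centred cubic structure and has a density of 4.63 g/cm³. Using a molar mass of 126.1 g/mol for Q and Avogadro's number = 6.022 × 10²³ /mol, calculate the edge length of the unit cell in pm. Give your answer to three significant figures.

449 pm

With Z = 2 atoms per BCC cell, a³ = Z·M/(N_A·ρ) = 2 × 126.1 / (6.022 × 10²³ × 4.630 g/cm³) = 9.045 × 10^-23 cm³.
a = (9.045 × 10^-23)^(1/3) = 4.489 × 10^-8 cm = 449 pm.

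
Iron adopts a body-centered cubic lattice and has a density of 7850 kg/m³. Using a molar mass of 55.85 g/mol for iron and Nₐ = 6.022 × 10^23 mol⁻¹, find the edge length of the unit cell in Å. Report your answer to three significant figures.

2.87 Å

With Z = 2 atoms per BCC cell, a³ = Z·M/(N_A·ρ) = 2 × 55.85 / (6.022 × 10²³ × 7.850 g/cm³) = 2.363 × 10^-23 cm³.
a = (2.363 × 10^-23)^(1/3) = 2.870 × 10^-8 cm = 2.87 Å.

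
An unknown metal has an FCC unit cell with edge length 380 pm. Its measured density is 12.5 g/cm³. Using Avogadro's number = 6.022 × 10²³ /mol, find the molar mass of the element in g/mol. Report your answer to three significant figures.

103 g/mol

An FCC cell has Z = 4 atoms; a = 3.800 × 10^-8 cm.
M = ρ·N_A·a³/Z = 12.5 × 6.022 × 10²³ × 5.487 × 10^-23 / 4 = 103 g/mol.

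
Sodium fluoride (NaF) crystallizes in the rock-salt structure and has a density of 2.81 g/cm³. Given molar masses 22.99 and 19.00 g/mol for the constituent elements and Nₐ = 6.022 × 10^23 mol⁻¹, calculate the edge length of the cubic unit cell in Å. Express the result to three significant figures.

4.63 Å

M(NaF) = 41.99 g/mol; Z = 4 formula units per cell.
a³ = Z·M/(N_A·ρ) = 4 × 41.99 / (6.022 × 10²³ × 2.81) = 9.926 × 10^-23 cm³, so a = 4.630 × 10^-8 cm = 4.63 Å.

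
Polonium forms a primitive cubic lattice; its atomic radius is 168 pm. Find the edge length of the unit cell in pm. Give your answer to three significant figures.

In a simple cubic lattice, atoms touch along the cell edge, so a = 2r.
a = 2r = 2 × 168 = 336 pm.

336 pm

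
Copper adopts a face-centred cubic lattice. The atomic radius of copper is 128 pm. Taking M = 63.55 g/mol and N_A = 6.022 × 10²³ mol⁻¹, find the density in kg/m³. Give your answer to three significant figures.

In an FCC lattice, atoms touch along the face diagonal, so √2·a = 4r, giving a = 362.0 pm = 3.620 × 10^-8 cm.
With Z = 4, ρ = Z·M/(N_A·a³) = 4 × 63.55 / (6.022 × 10²³ × 4.745 × 10^-23) = 8.895 g/cm³ = 8900 kg/m³.

8900 kg/m³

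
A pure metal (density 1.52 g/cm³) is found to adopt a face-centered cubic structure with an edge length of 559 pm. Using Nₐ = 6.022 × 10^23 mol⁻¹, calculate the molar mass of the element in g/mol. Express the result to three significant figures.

An FCC cell has Z = 4 atoms; a = 5.590 × 10^-8 cm.
M = ρ·N_A·a³/Z = 1.52 × 6.022 × 10²³ × 1.747 × 10^-22 / 4 = 40.0 g/mol.

40.0 g/mol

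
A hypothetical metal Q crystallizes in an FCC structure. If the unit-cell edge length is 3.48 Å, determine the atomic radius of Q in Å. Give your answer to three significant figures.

1.23 Å

In an FCC lattice, atoms touch along the face diagonal, so √2·a = 4r.
r = √2·a/4 = 1.4142 × 3.48 / 4 = 1.23 Å.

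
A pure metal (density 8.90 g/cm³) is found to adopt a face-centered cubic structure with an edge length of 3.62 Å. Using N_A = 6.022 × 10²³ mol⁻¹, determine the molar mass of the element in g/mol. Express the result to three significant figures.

63.6 g/mol

An FCC cell has Z = 4 atoms; a = 3.620 × 10^-8 cm.
M = ρ·N_A·a³/Z = 8.90 × 6.022 × 10²³ × 4.744 × 10^-23 / 4 = 63.6 g/mol.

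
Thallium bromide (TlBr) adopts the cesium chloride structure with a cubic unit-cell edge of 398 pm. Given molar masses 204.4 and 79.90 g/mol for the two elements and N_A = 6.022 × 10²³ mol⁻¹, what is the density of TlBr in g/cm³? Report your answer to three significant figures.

The cesium chloride structure contains Z = 1 formula unit per cell; M(TlBr) = 204.4 + 79.90 = 284.3 g/mol.
a³ = (3.980 × 10^-8 cm)³ = 6.304 × 10^-23 cm³.
ρ = 1 × 284.3 / (6.022 × 10²³ × 6.304 × 10^-23) = 7.488 g/cm³.

7.49 g/cm³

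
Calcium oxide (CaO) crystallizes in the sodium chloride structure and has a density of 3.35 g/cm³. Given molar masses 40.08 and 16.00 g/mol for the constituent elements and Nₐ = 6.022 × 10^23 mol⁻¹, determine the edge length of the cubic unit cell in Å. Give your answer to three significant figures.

4.81 Å

M(CaO) = 56.08 g/mol; Z = 4 formula units per cell.
a³ = Z·M/(N_A·ρ) = 4 × 56.08 / (6.022 × 10²³ × 3.35) = 1.112 × 10^-22 cm³, so a = 4.809 × 10^-8 cm = 4.81 Å.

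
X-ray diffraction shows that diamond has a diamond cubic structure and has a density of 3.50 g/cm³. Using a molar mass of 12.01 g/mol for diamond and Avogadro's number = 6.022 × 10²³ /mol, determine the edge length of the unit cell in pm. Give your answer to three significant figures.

With Z = 8 atoms per diamond cubic cell, a³ = Z·M/(N_A·ρ) = 8 × 12.01 / (6.022 × 10²³ × 3.500 g/cm³) = 4.559 × 10^-23 cm³.
a = (4.559 × 10^-23)^(1/3) = 3.572 × 10^-8 cm = 357 pm.

357 pm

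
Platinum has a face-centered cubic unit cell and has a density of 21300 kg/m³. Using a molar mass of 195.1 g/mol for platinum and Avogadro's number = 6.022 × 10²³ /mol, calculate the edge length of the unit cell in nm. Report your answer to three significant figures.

With Z = 4 atoms per FCC cell, a³ = Z·M/(N_A·ρ) = 4 × 195.1 / (6.022 × 10²³ × 21.30 g/cm³) = 6.084 × 10^-23 cm³.
a = (6.084 × 10^-23)^(1/3) = 3.933 × 10^-8 cm = 0.393 nm.

0.393 nm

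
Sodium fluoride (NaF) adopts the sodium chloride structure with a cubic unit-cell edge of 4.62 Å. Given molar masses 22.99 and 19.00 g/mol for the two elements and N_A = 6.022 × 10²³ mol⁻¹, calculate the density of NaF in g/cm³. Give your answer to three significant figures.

2.83 g/cm³

The sodium chloride structure contains Z = 4 formula units per cell; M(NaF) = 22.99 + 19.00 = 41.99 g/mol.
a³ = (4.620 × 10^-8 cm)³ = 9.861 × 10^-23 cm³.
ρ = 4 × 41.99 / (6.022 × 10²³ × 9.861 × 10^-23) = 2.828 g/cm³.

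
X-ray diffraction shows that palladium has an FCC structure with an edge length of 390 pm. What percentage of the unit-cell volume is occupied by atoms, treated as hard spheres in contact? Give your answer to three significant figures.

In an FCC lattice atoms touch along the face diagonal, so √2·a = 4r, so r = 0.3536a = 137.9 pm.
Packing fraction = Z·(4/3)πr³ / a³ = 4 × (4/3)π × (137.9)³ / (390)³ = 0.7405 = 74.0%.

74.0%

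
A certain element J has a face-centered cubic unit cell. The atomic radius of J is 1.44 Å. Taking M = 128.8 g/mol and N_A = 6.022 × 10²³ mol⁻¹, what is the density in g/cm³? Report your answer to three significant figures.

In an FCC lattice, atoms touch along the face diagonal, so √2·a = 4r, giving a = 4.073 Å = 4.073 × 10^-8 cm.
With Z = 4, ρ = Z·M/(N_A·a³) = 4 × 128.8 / (6.022 × 10²³ × 6.757 × 10^-23) = 12.66 g/cm³.

12.7 g/cm³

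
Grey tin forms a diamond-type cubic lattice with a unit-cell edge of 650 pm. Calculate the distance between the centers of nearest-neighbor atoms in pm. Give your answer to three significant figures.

In a diamond cubic structure, nearest neighbors lie along the body diagonal with √3·a = 8r; the nearest-neighbor distance equals 2r = 0.4330·a.
d = 0.4330 × 650 = 281 pm.

281 pm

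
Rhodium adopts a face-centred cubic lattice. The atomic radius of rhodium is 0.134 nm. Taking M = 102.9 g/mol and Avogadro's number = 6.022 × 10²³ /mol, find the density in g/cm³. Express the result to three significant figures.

In an FCC lattice, atoms touch along the face diagonal, so √2·a = 4r, giving a = 0.3790 nm = 3.790 × 10^-8 cm.
With Z = 4, ρ = Z·M/(N_A·a³) = 4 × 102.9 / (6.022 × 10²³ × 5.444 × 10^-23) = 12.55 g/cm³.

12.6 g/cm³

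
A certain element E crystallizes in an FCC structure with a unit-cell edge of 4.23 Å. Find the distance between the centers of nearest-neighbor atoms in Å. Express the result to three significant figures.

2.99 Å

In an FCC structure, atoms touch along the face diagonal, so √2·a = 4r; the nearest-neighbor distance equals 2r = 0.7071·a.
d = 0.7071 × 4.23 = 2.99 Å.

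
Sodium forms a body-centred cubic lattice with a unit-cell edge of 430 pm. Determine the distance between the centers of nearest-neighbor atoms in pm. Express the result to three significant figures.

In a BCC structure, atoms touch along the body diagonal, so √3·a = 4r; the nearest-neighbor distance equals 2r = 0.8660·a.
d = 0.8660 × 430 = 372 pm.

372 pm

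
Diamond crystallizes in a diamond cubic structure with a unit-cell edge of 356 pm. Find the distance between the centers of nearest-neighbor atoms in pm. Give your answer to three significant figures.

In a diamond cubic structure, nearest neighbors lie along the body diagonal with √3·a = 8r; the nearest-neighbor distance equals 2r = 0.4330·a.
d = 0.4330 × 356 = 154 pm.

154 pm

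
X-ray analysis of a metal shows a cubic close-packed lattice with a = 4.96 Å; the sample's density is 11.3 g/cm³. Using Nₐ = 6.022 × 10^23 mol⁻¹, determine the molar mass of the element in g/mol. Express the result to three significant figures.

208 g/mol

An FCC cell has Z = 4 atoms; a = 4.960 × 10^-8 cm.
M = ρ·N_A·a³/Z = 11.3 × 6.022 × 10²³ × 1.220 × 10^-22 / 4 = 208 g/mol.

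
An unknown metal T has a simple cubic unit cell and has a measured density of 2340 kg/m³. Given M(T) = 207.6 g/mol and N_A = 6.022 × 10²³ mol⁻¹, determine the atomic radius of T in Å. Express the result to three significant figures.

2.64 Å

For a simple cubic cell (Z = 1), a³ = Z·M/(N_A·ρ) = 1 × 207.6 / (6.022 × 10²³ × 2.340) = 1.473 × 10^-22 cm³, so a = 5.281 × 10^-8 cm = 5.281 Å.
Atoms touch along the cell edge, so a = 2r, so r = 0.5000 × a = 2.64 Å.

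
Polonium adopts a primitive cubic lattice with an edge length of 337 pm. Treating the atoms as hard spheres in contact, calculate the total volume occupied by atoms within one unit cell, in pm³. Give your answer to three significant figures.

2.00 × 10^7 pm³

In a simple cubic lattice atoms touch along the cell edge, so a = 2r, so r = 0.5000a = 168.5 pm.
V_atoms = Z × (4/3)πr³ = 1 × (4/3)π × (168.5)³ = 2.00 × 10^7 pm³.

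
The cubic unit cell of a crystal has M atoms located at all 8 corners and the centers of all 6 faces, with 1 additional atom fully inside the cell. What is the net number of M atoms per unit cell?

5

Corner atoms are shared by 8 cells (1/8 each), face atoms by 2 (1/2 each), interior atoms are unshared.
Net atoms = 8 × 1/8 + 6 × 1/2 + 1 = 1 + 3 + 1 = 5.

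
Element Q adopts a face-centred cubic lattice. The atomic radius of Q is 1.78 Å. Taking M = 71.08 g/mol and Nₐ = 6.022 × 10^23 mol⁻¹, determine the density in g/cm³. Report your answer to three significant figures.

In an FCC lattice, atoms touch along the face diagonal, so √2·a = 4r, giving a = 5.035 Å = 5.035 × 10^-8 cm.
With Z = 4, ρ = Z·M/(N_A·a³) = 4 × 71.08 / (6.022 × 10²³ × 1.276 × 10^-22) = 3.700 g/cm³.

3.70 g/cm³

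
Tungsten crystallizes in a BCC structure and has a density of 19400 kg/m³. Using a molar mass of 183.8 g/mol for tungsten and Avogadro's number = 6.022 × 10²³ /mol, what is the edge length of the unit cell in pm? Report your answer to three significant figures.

With Z = 2 atoms per BCC cell, a³ = Z·M/(N_A·ρ) = 2 × 183.8 / (6.022 × 10²³ × 19.40 g/cm³) = 3.147 × 10^-23 cm³.
a = (3.147 × 10^-23)^(1/3) = 3.157 × 10^-8 cm = 316 pm.

316 pm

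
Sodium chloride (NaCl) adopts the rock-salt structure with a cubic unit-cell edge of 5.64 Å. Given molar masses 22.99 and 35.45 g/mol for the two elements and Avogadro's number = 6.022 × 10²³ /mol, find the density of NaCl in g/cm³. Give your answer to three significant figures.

2.16 g/cm³

The rock-salt structure contains Z = 4 formula units per cell; M(NaCl) = 22.99 + 35.45 = 58.44 g/mol.
a³ = (5.640 × 10^-8 cm)³ = 1.794 × 10^-22 cm³.
ρ = 4 × 58.44 / (6.022 × 10²³ × 1.794 × 10^-22) = 2.164 g/cm³.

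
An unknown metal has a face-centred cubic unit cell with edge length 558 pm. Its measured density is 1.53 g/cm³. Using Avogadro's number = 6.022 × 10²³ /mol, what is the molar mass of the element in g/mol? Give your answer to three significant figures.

An FCC cell has Z = 4 atoms; a = 5.580 × 10^-8 cm.
M = ρ·N_A·a³/Z = 1.53 × 6.022 × 10²³ × 1.737 × 10^-22 / 4 = 40.0 g/mol.

40.0 g/mol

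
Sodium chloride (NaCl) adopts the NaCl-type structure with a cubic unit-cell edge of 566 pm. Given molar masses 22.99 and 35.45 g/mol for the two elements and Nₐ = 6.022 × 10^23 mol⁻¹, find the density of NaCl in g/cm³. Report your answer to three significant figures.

2.14 g/cm³

The NaCl-type structure contains Z = 4 formula units per cell; M(NaCl) = 22.99 + 35.45 = 58.44 g/mol.
a³ = (5.660 × 10^-8 cm)³ = 1.813 × 10^-22 cm³.
ρ = 4 × 58.44 / (6.022 × 10²³ × 1.813 × 10^-22) = 2.141 g/cm³.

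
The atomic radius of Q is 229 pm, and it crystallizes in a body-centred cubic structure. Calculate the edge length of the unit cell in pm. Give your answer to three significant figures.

529 pm

In a BCC lattice, atoms touch along the body diagonal, so √3·a = 4r.
a = 4r/√3 = 4 × 229 / 1.7321 = 529 pm.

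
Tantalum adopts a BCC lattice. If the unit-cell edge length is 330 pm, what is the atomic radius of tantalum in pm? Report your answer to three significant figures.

143 pm

In a BCC lattice, atoms touch along the body diagonal, so √3·a = 4r.
r = √3·a/4 = 1.7321 × 330 / 4 = 143 pm.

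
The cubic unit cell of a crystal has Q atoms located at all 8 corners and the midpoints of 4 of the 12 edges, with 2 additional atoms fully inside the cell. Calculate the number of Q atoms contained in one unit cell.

Corner atoms are shared by 8 cells (1/8 each), edge atoms by 4 (1/4 each), interior atoms are unshared.
Net atoms = 8 × 1/8 + 4 × 1/4 + 2 = 1 + 1 + 2 = 4.

4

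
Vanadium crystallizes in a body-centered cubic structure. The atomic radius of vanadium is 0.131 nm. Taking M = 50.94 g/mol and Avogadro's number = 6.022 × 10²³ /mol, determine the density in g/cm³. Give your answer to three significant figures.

In a BCC lattice, atoms touch along the body diagonal, so √3·a = 4r, giving a = 0.3025 nm = 3.025 × 10^-8 cm.
With Z = 2, ρ = Z·M/(N_A·a³) = 2 × 50.94 / (6.022 × 10²³ × 2.769 × 10^-23) = 6.110 g/cm³.

6.11 g/cm³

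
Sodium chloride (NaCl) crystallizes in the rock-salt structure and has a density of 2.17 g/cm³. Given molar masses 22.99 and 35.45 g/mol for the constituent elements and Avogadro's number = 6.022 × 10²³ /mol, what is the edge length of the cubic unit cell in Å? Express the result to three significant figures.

M(NaCl) = 58.44 g/mol; Z = 4 formula units per cell.
a³ = Z·M/(N_A·ρ) = 4 × 58.44 / (6.022 × 10²³ × 2.17) = 1.789 × 10^-22 cm³, so a = 5.635 × 10^-8 cm = 5.63 Å.

5.63 Å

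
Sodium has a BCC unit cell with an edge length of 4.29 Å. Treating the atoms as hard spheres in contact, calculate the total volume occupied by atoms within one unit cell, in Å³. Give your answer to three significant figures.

In a BCC lattice atoms touch along the body diagonal, so √3·a = 4r, so r = 0.4330a = 1.858 Å.
V_atoms = Z × (4/3)πr³ = 2 × (4/3)π × (1.858)³ = 53.7 Å³.

53.7 Å³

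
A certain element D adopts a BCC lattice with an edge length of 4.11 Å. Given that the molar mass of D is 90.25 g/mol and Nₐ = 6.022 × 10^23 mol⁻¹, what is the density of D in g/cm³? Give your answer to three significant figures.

A BCC unit cell contains Z = 2 atoms.
Cell volume: a³ = (4.11 Å)³ = (4.110 × 10^-8 cm)³ = 6.943 × 10^-23 cm³.
ρ = Z·M/(N_A·a³) = 2 × 90.25 / (6.022 × 10²³ × 6.943 × 10^-23) = 4.317 g/cm³.

4.32 g/cm³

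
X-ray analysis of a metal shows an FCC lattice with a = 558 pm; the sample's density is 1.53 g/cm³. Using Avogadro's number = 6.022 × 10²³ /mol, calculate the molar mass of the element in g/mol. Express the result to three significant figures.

40.0 g/mol

An FCC cell has Z = 4 atoms; a = 5.580 × 10^-8 cm.
M = ρ·N_A·a³/Z = 1.53 × 6.022 × 10²³ × 1.737 × 10^-22 / 4 = 40.0 g/mol.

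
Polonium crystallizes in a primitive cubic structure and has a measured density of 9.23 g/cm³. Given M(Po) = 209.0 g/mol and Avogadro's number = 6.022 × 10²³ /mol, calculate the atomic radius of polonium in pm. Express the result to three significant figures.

168 pm

For a simple cubic cell (Z = 1), a³ = Z·M/(N_A·ρ) = 1 × 209.0 / (6.022 × 10²³ × 9.230) = 3.760 × 10^-23 cm³, so a = 3.350 × 10^-8 cm = 335.0 pm.
Atoms touch along the cell edge, so a = 2r, so r = 0.5000 × a = 168 pm.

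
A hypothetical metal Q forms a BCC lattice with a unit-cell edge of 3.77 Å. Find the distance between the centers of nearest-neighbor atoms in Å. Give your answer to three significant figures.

3.26 Å

In a BCC structure, atoms touch along the body diagonal, so √3·a = 4r; the nearest-neighbor distance equals 2r = 0.8660·a.
d = 0.8660 × 3.77 = 3.26 Å.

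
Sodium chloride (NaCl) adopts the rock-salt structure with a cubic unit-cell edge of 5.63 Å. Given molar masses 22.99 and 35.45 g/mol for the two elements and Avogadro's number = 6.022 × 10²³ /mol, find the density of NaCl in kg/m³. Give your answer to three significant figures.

The rock-salt structure contains Z = 4 formula units per cell; M(NaCl) = 22.99 + 35.45 = 58.44 g/mol.
a³ = (5.630 × 10^-8 cm)³ = 1.785 × 10^-22 cm³.
ρ = 4 × 58.44 / (6.022 × 10²³ × 1.785 × 10^-22) = 2.175 g/cm³ = 2180 kg/m³.

2180 kg/m³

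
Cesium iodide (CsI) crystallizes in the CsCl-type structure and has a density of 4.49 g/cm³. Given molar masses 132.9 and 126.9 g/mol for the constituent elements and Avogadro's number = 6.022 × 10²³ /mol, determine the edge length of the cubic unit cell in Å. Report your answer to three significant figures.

M(CsI) = 259.8 g/mol; Z = 1 formula unit per cell.
a³ = Z·M/(N_A·ρ) = 1 × 259.8 / (6.022 × 10²³ × 4.49) = 9.608 × 10^-23 cm³, so a = 4.580 × 10^-8 cm = 4.58 Å.

4.58 Å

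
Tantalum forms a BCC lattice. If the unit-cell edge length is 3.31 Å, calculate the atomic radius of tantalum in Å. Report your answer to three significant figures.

1.43 Å

In a BCC lattice, atoms touch along the body diagonal, so √3·a = 4r.
r = √3·a/4 = 1.7321 × 3.31 / 4 = 1.43 Å.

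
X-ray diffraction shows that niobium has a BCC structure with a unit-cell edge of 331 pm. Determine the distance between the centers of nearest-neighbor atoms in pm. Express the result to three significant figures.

287 pm

In a BCC structure, atoms touch along the body diagonal, so √3·a = 4r; the nearest-neighbor distance equals 2r = 0.8660·a.
d = 0.8660 × 331 = 287 pm.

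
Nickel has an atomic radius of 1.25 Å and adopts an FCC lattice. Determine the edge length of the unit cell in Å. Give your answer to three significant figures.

In an FCC lattice, atoms touch along the face diagonal, so √2·a = 4r.
a = 4r/√2 = 4 × 1.25 / 1.4142 = 3.54 Å.

3.54 Å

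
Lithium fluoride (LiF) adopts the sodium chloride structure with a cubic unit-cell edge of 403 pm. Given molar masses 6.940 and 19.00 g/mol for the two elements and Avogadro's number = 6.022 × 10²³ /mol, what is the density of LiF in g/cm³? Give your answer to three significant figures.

2.63 g/cm³

The sodium chloride structure contains Z = 4 formula units per cell; M(LiF) = 6.940 + 19.00 = 25.94 g/mol.
a³ = (4.030 × 10^-8 cm)³ = 6.545 × 10^-23 cm³.
ρ = 4 × 25.94 / (6.022 × 10²³ × 6.545 × 10^-23) = 2.633 g/cm³.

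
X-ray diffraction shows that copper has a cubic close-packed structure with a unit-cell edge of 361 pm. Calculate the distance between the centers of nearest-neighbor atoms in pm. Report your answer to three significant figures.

255 pm

In an FCC structure, atoms touch along the face diagonal, so √2·a = 4r; the nearest-neighbor distance equals 2r = 0.7071·a.
d = 0.7071 × 361 = 255 pm.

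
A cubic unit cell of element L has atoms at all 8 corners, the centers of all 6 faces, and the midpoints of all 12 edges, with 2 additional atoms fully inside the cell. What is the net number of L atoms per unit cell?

9

Corner atoms are shared by 8 cells (1/8 each), face atoms by 2 (1/2 each), edge atoms by 4 (1/4 each), interior atoms are unshared.
Net atoms = 8 × 1/8 + 6 × 1/2 + 12 × 1/4 + 2 = 1 + 3 + 3 + 2 = 9.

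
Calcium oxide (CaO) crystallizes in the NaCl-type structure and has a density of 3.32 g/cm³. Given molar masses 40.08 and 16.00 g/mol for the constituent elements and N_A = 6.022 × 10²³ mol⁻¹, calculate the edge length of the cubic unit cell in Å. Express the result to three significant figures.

4.82 Å

M(CaO) = 56.08 g/mol; Z = 4 formula units per cell.
a³ = Z·M/(N_A·ρ) = 4 × 56.08 / (6.022 × 10²³ × 3.32) = 1.122 × 10^-22 cm³, so a = 4.823 × 10^-8 cm = 4.82 Å.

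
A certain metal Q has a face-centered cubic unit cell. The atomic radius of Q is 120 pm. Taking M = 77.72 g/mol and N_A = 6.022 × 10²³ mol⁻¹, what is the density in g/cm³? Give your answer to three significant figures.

In an FCC lattice, atoms touch along the face diagonal, so √2·a = 4r, giving a = 339.4 pm = 3.394 × 10^-8 cm.
With Z = 4, ρ = Z·M/(N_A·a³) = 4 × 77.72 / (6.022 × 10²³ × 3.910 × 10^-23) = 13.20 g/cm³.

13.2 g/cm³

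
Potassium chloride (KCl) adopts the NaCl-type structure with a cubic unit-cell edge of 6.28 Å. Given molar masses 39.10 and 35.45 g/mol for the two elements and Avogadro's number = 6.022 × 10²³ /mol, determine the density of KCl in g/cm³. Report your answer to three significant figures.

2.00 g/cm³

The NaCl-type structure contains Z = 4 formula units per cell; M(KCl) = 39.10 + 35.45 = 74.55 g/mol.
a³ = (6.280 × 10^-8 cm)³ = 2.477 × 10^-22 cm³.
ρ = 4 × 74.55 / (6.022 × 10²³ × 2.477 × 10^-22) = 1.999 g/cm³.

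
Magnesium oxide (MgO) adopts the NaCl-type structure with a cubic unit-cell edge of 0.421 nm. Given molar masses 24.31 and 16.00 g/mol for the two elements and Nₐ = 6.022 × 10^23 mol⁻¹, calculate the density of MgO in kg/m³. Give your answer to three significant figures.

3590 kg/m³

The NaCl-type structure contains Z = 4 formula units per cell; M(MgO) = 24.31 + 16.00 = 40.31 g/mol.
a³ = (4.210 × 10^-8 cm)³ = 7.462 × 10^-23 cm³.
ρ = 4 × 40.31 / (6.022 × 10²³ × 7.462 × 10^-23) = 3.588 g/cm³ = 3590 kg/m³.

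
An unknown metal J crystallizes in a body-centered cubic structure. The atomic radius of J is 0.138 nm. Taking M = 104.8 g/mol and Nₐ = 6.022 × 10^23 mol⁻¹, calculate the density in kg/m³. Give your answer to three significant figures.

In a BCC lattice, atoms touch along the body diagonal, so √3·a = 4r, giving a = 0.3187 nm = 3.187 × 10^-8 cm.
With Z = 2, ρ = Z·M/(N_A·a³) = 2 × 104.8 / (6.022 × 10²³ × 3.237 × 10^-23) = 10.75 g/cm³ = 10800 kg/m³.

10800 kg/m³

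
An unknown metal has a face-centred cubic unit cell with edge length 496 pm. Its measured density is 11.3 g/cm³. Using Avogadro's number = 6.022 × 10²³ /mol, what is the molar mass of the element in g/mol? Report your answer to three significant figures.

An FCC cell has Z = 4 atoms; a = 4.960 × 10^-8 cm.
M = ρ·N_A·a³/Z = 11.3 × 6.022 × 10²³ × 1.220 × 10^-22 / 4 = 208 g/mol.

208 g/mol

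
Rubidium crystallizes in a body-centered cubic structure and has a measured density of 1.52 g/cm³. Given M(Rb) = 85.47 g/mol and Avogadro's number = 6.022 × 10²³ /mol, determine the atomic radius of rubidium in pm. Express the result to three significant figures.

For a BCC cell (Z = 2), a³ = Z·M/(N_A·ρ) = 2 × 85.47 / (6.022 × 10²³ × 1.520) = 1.867 × 10^-22 cm³, so a = 5.716 × 10^-8 cm = 571.6 pm.
Atoms touch along the body diagonal, so √3·a = 4r, so r = 0.4330 × a = 248 pm.

248 pm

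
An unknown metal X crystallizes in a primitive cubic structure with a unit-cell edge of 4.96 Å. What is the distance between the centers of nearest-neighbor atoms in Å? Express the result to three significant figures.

In a simple cubic structure, atoms touch along the cell edge, so a = 2r; the nearest-neighbor distance equals 2r = 1.000·a.
d = 1.000 × 4.96 = 4.96 Å.

4.96 Å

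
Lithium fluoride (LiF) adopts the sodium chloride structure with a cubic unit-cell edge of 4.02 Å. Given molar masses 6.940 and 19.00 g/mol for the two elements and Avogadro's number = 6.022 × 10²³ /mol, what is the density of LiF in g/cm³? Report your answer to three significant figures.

The sodium chloride structure contains Z = 4 formula units per cell; M(LiF) = 6.940 + 19.00 = 25.94 g/mol.
a³ = (4.020 × 10^-8 cm)³ = 6.496 × 10^-23 cm³.
ρ = 4 × 25.94 / (6.022 × 10²³ × 6.496 × 10^-23) = 2.652 g/cm³.

2.65 g/cm³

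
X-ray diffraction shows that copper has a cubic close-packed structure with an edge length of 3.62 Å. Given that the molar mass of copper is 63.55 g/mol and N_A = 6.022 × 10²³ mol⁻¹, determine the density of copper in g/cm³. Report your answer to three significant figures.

An FCC unit cell contains Z = 4 atoms.
Cell volume: a³ = (3.62 Å)³ = (3.620 × 10^-8 cm)³ = 4.744 × 10^-23 cm³.
ρ = Z·M/(N_A·a³) = 4 × 63.55 / (6.022 × 10²³ × 4.744 × 10^-23) = 8.898 g/cm³.

8.90 g/cm³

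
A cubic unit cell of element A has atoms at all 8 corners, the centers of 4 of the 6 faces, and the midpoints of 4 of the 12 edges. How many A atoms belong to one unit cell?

4

Corner atoms are shared by 8 cells (1/8 each), face atoms by 2 (1/2 each), edge atoms by 4 (1/4 each).
Net atoms = 8 × 1/8 + 4 × 1/2 + 4 × 1/4 = 1 + 2 + 1 = 4.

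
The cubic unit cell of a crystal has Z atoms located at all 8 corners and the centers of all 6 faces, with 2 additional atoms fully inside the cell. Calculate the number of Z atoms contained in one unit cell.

Corner atoms are shared by 8 cells (1/8 each), face atoms by 2 (1/2 each), interior atoms are unshared.
Net atoms = 8 × 1/8 + 6 × 1/2 + 2 = 1 + 3 + 2 = 6.

6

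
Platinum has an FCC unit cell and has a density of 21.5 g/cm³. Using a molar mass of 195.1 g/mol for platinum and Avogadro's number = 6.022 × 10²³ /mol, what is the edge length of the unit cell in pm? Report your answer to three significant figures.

With Z = 4 atoms per FCC cell, a³ = Z·M/(N_A·ρ) = 4 × 195.1 / (6.022 × 10²³ × 21.50 g/cm³) = 6.028 × 10^-23 cm³.
a = (6.028 × 10^-23)^(1/3) = 3.921 × 10^-8 cm = 392 pm.

392 pm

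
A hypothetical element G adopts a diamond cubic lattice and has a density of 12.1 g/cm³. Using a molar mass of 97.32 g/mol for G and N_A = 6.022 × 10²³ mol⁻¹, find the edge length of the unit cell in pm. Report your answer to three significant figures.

475 pm

With Z = 8 atoms per diamond cubic cell, a³ = Z·M/(N_A·ρ) = 8 × 97.32 / (6.022 × 10²³ × 12.10 g/cm³) = 1.068 × 10^-22 cm³.
a = (1.068 × 10^-22)^(1/3) = 4.745 × 10^-8 cm = 475 pm.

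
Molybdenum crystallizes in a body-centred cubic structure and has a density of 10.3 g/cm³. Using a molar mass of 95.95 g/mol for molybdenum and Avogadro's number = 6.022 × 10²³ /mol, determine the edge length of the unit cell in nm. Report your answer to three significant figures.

0.314 nm

With Z = 2 atoms per BCC cell, a³ = Z·M/(N_A·ρ) = 2 × 95.95 / (6.022 × 10²³ × 10.30 g/cm³) = 3.094 × 10^-23 cm³.
a = (3.094 × 10^-23)^(1/3) = 3.139 × 10^-8 cm = 0.314 nm.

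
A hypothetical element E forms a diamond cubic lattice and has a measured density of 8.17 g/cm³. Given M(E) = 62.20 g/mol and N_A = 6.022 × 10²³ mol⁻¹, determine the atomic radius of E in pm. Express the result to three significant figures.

For a diamond cubic cell (Z = 8), a³ = Z·M/(N_A·ρ) = 8 × 62.20 / (6.022 × 10²³ × 8.170) = 1.011 × 10^-22 cm³, so a = 4.659 × 10^-8 cm = 465.9 pm.
Nearest neighbors lie along the body diagonal with √3·a = 8r, so r = 0.2165 × a = 101 pm.

101 pm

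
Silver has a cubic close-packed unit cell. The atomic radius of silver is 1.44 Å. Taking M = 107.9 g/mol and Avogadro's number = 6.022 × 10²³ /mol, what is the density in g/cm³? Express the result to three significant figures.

10.6 g/cm³

In an FCC lattice, atoms touch along the face diagonal, so √2·a = 4r, giving a = 4.073 Å = 4.073 × 10^-8 cm.
With Z = 4, ρ = Z·M/(N_A·a³) = 4 × 107.9 / (6.022 × 10²³ × 6.757 × 10^-23) = 10.61 g/cm³.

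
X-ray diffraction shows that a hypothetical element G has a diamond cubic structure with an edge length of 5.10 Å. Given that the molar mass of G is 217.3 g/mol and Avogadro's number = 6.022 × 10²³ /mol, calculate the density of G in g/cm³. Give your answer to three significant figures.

21.8 g/cm³

A diamond cubic unit cell contains Z = 8 atoms.
Cell volume: a³ = (5.10 Å)³ = (5.100 × 10^-8 cm)³ = 1.327 × 10^-22 cm³.
ρ = Z·M/(N_A·a³) = 8 × 217.3 / (6.022 × 10²³ × 1.327 × 10^-22) = 21.76 g/cm³.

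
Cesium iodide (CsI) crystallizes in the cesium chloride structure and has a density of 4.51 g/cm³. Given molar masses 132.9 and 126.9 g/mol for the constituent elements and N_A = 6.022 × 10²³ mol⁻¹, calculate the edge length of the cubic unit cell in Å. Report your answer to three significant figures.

4.57 Å

M(CsI) = 259.8 g/mol; Z = 1 formula unit per cell.
a³ = Z·M/(N_A·ρ) = 1 × 259.8 / (6.022 × 10²³ × 4.51) = 9.566 × 10^-23 cm³, so a = 4.573 × 10^-8 cm = 4.57 Å.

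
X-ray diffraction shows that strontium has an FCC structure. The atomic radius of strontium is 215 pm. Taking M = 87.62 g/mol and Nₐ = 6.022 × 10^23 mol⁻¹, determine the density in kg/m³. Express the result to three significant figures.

2590 kg/m³

In an FCC lattice, atoms touch along the face diagonal, so √2·a = 4r, giving a = 608.1 pm = 6.081 × 10^-8 cm.
With Z = 4, ρ = Z·M/(N_A·a³) = 4 × 87.62 / (6.022 × 10²³ × 2.249 × 10^-22) = 2.588 g/cm³ = 2590 kg/m³.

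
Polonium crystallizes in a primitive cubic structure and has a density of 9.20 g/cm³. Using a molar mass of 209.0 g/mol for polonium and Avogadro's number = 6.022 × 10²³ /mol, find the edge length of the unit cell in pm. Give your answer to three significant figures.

335 pm

With Z = 1 atom per simple cubic cell, a³ = Z·M/(N_A·ρ) = 1 × 209.0 / (6.022 × 10²³ × 9.200 g/cm³) = 3.772 × 10^-23 cm³.
a = (3.772 × 10^-23)^(1/3) = 3.354 × 10^-8 cm = 335 pm.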